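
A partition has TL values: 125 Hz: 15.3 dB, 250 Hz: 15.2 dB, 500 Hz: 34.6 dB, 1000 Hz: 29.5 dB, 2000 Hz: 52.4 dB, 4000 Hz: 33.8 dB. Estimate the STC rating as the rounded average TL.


Given TL values at each frequency:
  125 Hz: 15.3 dB
  250 Hz: 15.2 dB
  500 Hz: 34.6 dB
  1000 Hz: 29.5 dB
  2000 Hz: 52.4 dB
  4000 Hz: 33.8 dB
Formula: STC ~ round(average of TL values)
Sum = 15.3 + 15.2 + 34.6 + 29.5 + 52.4 + 33.8 = 180.8
Average = 180.8 / 6 = 30.13
Rounded: 30

30


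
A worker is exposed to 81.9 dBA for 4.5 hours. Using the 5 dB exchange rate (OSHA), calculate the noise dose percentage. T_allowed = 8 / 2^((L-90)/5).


Given values:
  L = 81.9 dBA, T = 4.5 hours
Formula: T_allowed = 8 / 2^((L - 90) / 5)
Compute exponent: (81.9 - 90) / 5 = -1.62
Compute 2^(-1.62) = 0.325335
T_allowed = 8 / 0.325335 = 24.590038 hours
Dose = (T / T_allowed) * 100
Dose = (4.5 / 24.590038) * 100 = 18.3

18.3 %


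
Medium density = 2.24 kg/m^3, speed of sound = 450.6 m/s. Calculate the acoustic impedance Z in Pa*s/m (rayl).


Given values:
  rho = 2.24 kg/m^3
  c = 450.6 m/s
Formula: Z = rho * c
Z = 2.24 * 450.6
Z = 1009.34

1009.34 rayl


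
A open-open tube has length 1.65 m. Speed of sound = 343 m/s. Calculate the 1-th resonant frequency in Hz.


Given values:
  Tube type: open-open, L = 1.65 m, c = 343 m/s, n = 1
Formula: f_n = n * c / (2 * L)
Compute 2 * L = 2 * 1.65 = 3.3
f = 1 * 343 / 3.3
f = 103.94

103.94 Hz


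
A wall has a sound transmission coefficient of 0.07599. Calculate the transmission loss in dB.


Given values:
  tau = 0.07599
Formula: TL = 10 * log10(1 / tau)
Compute 1 / tau = 1 / 0.07599 = 13.1596
Compute log10(13.1596) = 1.119243
TL = 10 * 1.119243 = 11.19

11.19 dB


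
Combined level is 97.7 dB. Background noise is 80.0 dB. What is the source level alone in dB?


Given values:
  L_total = 97.7 dB, L_bg = 80.0 dB
Formula: L_source = 10 * log10(10^(L_total/10) - 10^(L_bg/10))
Convert to linear:
  10^(97.7/10) = 5888436553.5559
  10^(80.0/10) = 100000000.0
Difference: 5888436553.5559 - 100000000.0 = 5788436553.5559
L_source = 10 * log10(5788436553.5559) = 97.63

97.63 dB


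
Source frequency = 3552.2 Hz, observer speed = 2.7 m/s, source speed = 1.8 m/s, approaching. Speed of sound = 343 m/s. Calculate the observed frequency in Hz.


Given values:
  f_s = 3552.2 Hz, v_o = 2.7 m/s, v_s = 1.8 m/s
  Direction: approaching
Formula: f_o = f_s * (c + v_o) / (c - v_s)
Numerator: c + v_o = 343 + 2.7 = 345.7
Denominator: c - v_s = 343 - 1.8 = 341.2
f_o = 3552.2 * 345.7 / 341.2 = 3599.05

3599.05 Hz


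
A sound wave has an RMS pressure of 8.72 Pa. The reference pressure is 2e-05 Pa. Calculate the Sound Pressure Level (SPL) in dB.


Given values:
  p = 8.72 Pa
  p_ref = 2e-05 Pa
Formula: SPL = 20 * log10(p / p_ref)
Compute ratio: p / p_ref = 8.72 / 2e-05 = 436000
Compute log10: log10(436000) = 5.639486
Multiply: SPL = 20 * 5.639486 = 112.79

112.79 dB


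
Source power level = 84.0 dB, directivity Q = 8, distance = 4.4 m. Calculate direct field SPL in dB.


Given values:
  Lw = 84.0 dB, Q = 8, r = 4.4 m
Formula: SPL = Lw + 10 * log10(Q / (4 * pi * r^2))
Compute 4 * pi * r^2 = 4 * pi * 4.4^2 = 243.2849
Compute Q / denom = 8 / 243.2849 = 0.03288326
Compute 10 * log10(0.03288326) = -14.8303
SPL = 84.0 + (-14.8303) = 69.17

69.17 dB


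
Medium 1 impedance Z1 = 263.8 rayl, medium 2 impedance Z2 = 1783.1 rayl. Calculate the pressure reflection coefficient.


Given values:
  Z1 = 263.8 rayl, Z2 = 1783.1 rayl
Formula: R = (Z2 - Z1) / (Z2 + Z1)
Numerator: Z2 - Z1 = 1783.1 - 263.8 = 1519.3
Denominator: Z2 + Z1 = 1783.1 + 263.8 = 2046.9
R = 1519.3 / 2046.9 = 0.7422

0.7422


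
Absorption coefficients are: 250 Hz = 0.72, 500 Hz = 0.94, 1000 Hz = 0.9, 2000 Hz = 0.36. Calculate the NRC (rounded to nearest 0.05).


Given values:
  a_250 = 0.72, a_500 = 0.94
  a_1000 = 0.9, a_2000 = 0.36
Formula: NRC = (a250 + a500 + a1000 + a2000) / 4
Sum = 0.72 + 0.94 + 0.9 + 0.36 = 2.92
NRC = 2.92 / 4 = 0.73
Rounded to nearest 0.05: 0.75

0.75


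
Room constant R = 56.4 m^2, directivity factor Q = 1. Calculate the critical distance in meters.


Given values:
  R = 56.4 m^2, Q = 1
Formula: d_c = 0.141 * sqrt(Q * R)
Compute Q * R = 1 * 56.4 = 56.4
Compute sqrt(56.4) = 7.51
d_c = 0.141 * 7.51 = 1.059

1.059 m


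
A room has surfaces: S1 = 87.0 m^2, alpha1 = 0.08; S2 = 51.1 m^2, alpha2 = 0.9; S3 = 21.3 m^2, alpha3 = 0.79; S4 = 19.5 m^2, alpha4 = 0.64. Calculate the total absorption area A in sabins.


Given surfaces:
  Surface 1: 87.0 * 0.08 = 6.96
  Surface 2: 51.1 * 0.9 = 45.99
  Surface 3: 21.3 * 0.79 = 16.827
  Surface 4: 19.5 * 0.64 = 12.48
Formula: A = sum(Si * alpha_i)
A = 6.96 + 45.99 + 16.827 + 12.48
A = 82.26

82.26 sabins


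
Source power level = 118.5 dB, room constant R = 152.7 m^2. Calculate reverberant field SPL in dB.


Given values:
  Lw = 118.5 dB, R = 152.7 m^2
Formula: SPL = Lw + 10 * log10(4 / R)
Compute 4 / R = 4 / 152.7 = 0.026195
Compute 10 * log10(0.026195) = -15.8178
SPL = 118.5 + (-15.8178) = 102.68

102.68 dB


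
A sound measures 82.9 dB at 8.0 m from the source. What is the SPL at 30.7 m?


Given values:
  SPL1 = 82.9 dB, r1 = 8.0 m, r2 = 30.7 m
Formula: SPL2 = SPL1 - 20 * log10(r2 / r1)
Compute ratio: r2 / r1 = 30.7 / 8.0 = 3.8375
Compute log10: log10(3.8375) = 0.584048
Compute drop: 20 * 0.584048 = 11.681
SPL2 = 82.9 - 11.681 = 71.22

71.22 dB


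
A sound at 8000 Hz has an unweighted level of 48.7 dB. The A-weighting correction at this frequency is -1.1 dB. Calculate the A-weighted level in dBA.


Given values:
  SPL = 48.7 dB
  A-weighting at 8000 Hz = -1.1 dB
Formula: L_A = SPL + A_weight
L_A = 48.7 + (-1.1)
L_A = 47.6

47.6 dBA


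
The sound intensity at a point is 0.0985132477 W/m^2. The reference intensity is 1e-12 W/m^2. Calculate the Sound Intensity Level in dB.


Given values:
  I = 0.0985132477 W/m^2
  I_ref = 1e-12 W/m^2
Formula: SIL = 10 * log10(I / I_ref)
Compute ratio: I / I_ref = 98513247700
Compute log10: log10(98513247700) = 10.993495
Multiply: SIL = 10 * 10.993495 = 109.93

109.93 dB


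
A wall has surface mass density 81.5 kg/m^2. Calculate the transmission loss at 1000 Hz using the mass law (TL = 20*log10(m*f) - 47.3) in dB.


Given values:
  m = 81.5 kg/m^2, f = 1000 Hz
Formula: TL = 20 * log10(m * f) - 47.3
Compute m * f = 81.5 * 1000 = 81500.0
Compute log10(81500.0) = 4.911158
Compute 20 * 4.911158 = 98.2232
TL = 98.2232 - 47.3 = 50.92

50.92 dB


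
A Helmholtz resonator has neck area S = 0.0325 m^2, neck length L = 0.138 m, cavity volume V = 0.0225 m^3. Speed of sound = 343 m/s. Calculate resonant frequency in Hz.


Given values:
  S = 0.0325 m^2, L = 0.138 m, V = 0.0225 m^3, c = 343 m/s
Formula: f = (c / (2*pi)) * sqrt(S / (V * L))
Compute V * L = 0.0225 * 0.138 = 0.003105
Compute S / (V * L) = 0.0325 / 0.003105 = 10.467
Compute sqrt(10.467) = 3.235274
Compute c / (2*pi) = 343 / 6.283185 = 54.590148
f = 54.590148 * 3.235274 = 176.61

176.61 Hz


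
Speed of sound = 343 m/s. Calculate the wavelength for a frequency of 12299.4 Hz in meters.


Given values:
  c = 343 m/s, f = 12299.4 Hz
Formula: lambda = c / f
lambda = 343 / 12299.4
lambda = 0.0279

0.0279 m


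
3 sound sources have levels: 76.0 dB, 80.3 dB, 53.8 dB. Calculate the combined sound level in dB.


Formula: L_total = 10 * log10( sum(10^(Li/10)) )
  Source 1: 10^(76.0/10) = 39810717.0553
  Source 2: 10^(80.3/10) = 107151930.5238
  Source 3: 10^(53.8/10) = 239883.2919
Sum of linear values = 147202530.871
L_total = 10 * log10(147202530.871) = 81.68

81.68 dB


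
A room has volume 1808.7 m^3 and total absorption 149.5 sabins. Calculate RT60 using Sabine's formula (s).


Given values:
  V = 1808.7 m^3
  A = 149.5 sabins
Formula: RT60 = 0.161 * V / A
Numerator: 0.161 * 1808.7 = 291.2007
RT60 = 291.2007 / 149.5 = 1.948

1.948 s


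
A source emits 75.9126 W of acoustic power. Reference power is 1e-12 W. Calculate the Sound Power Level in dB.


Given values:
  W = 75.9126 W
  W_ref = 1e-12 W
Formula: SWL = 10 * log10(W / W_ref)
Compute ratio: W / W_ref = 75912600000000
Compute log10: log10(75912600000000) = 13.880314
Multiply: SWL = 10 * 13.880314 = 138.8

138.8 dB


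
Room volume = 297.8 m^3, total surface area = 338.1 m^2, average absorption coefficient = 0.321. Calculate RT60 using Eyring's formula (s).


Given values:
  V = 297.8 m^3, S = 338.1 m^2, alpha = 0.321
Formula: RT60 = 0.161 * V / (-S * ln(1 - alpha))
Compute ln(1 - 0.321) = ln(0.679) = -0.387134
Denominator: -338.1 * -0.387134 = 130.89
Numerator: 0.161 * 297.8 = 47.9458
RT60 = 47.9458 / 130.89 = 0.366

0.366 s


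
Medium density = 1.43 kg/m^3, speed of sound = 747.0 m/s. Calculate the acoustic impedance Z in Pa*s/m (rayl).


Given values:
  rho = 1.43 kg/m^3
  c = 747.0 m/s
Formula: Z = rho * c
Z = 1.43 * 747.0
Z = 1068.21

1068.21 rayl


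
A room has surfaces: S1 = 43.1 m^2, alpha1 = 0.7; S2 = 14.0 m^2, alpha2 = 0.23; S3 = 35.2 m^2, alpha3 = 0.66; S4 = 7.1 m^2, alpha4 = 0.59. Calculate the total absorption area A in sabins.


Given surfaces:
  Surface 1: 43.1 * 0.7 = 30.17
  Surface 2: 14.0 * 0.23 = 3.22
  Surface 3: 35.2 * 0.66 = 23.232
  Surface 4: 7.1 * 0.59 = 4.189
Formula: A = sum(Si * alpha_i)
A = 30.17 + 3.22 + 23.232 + 4.189
A = 60.81

60.81 sabins


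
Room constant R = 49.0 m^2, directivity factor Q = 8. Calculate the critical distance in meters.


Given values:
  R = 49.0 m^2, Q = 8
Formula: d_c = 0.141 * sqrt(Q * R)
Compute Q * R = 8 * 49.0 = 392.0
Compute sqrt(392.0) = 19.799
d_c = 0.141 * 19.799 = 2.792

2.792 m


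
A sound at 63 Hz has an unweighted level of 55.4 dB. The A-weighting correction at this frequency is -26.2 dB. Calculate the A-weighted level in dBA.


Given values:
  SPL = 55.4 dB
  A-weighting at 63 Hz = -26.2 dB
Formula: L_A = SPL + A_weight
L_A = 55.4 + (-26.2)
L_A = 29.2

29.2 dBA


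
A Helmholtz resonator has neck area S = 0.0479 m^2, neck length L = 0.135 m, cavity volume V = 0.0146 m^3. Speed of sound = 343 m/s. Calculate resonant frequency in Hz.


Given values:
  S = 0.0479 m^2, L = 0.135 m, V = 0.0146 m^3, c = 343 m/s
Formula: f = (c / (2*pi)) * sqrt(S / (V * L))
Compute V * L = 0.0146 * 0.135 = 0.001971
Compute S / (V * L) = 0.0479 / 0.001971 = 24.3024
Compute sqrt(24.3024) = 4.929746
Compute c / (2*pi) = 343 / 6.283185 = 54.590148
f = 54.590148 * 4.929746 = 269.12

269.12 Hz


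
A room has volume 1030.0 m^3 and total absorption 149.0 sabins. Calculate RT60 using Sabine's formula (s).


Given values:
  V = 1030.0 m^3
  A = 149.0 sabins
Formula: RT60 = 0.161 * V / A
Numerator: 0.161 * 1030.0 = 165.83
RT60 = 165.83 / 149.0 = 1.113

1.113 s


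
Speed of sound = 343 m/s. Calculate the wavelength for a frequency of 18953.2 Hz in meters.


Given values:
  c = 343 m/s, f = 18953.2 Hz
Formula: lambda = c / f
lambda = 343 / 18953.2
lambda = 0.0181

0.0181 m


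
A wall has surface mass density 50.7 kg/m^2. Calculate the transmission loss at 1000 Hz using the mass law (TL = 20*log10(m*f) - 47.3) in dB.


Given values:
  m = 50.7 kg/m^2, f = 1000 Hz
Formula: TL = 20 * log10(m * f) - 47.3
Compute m * f = 50.7 * 1000 = 50700.0
Compute log10(50700.0) = 4.705008
Compute 20 * 4.705008 = 94.1002
TL = 94.1002 - 47.3 = 46.8

46.8 dB


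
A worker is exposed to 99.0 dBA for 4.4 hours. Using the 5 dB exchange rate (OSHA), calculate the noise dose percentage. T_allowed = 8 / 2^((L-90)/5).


Given values:
  L = 99.0 dBA, T = 4.4 hours
Formula: T_allowed = 8 / 2^((L - 90) / 5)
Compute exponent: (99.0 - 90) / 5 = 1.8
Compute 2^(1.8) = 3.482202
T_allowed = 8 / 3.482202 = 2.297397 hours
Dose = (T / T_allowed) * 100
Dose = (4.4 / 2.297397) * 100 = 191.52

191.52 %


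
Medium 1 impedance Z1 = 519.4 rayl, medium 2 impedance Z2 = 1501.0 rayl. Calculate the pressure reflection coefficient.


Given values:
  Z1 = 519.4 rayl, Z2 = 1501.0 rayl
Formula: R = (Z2 - Z1) / (Z2 + Z1)
Numerator: Z2 - Z1 = 1501.0 - 519.4 = 981.6
Denominator: Z2 + Z1 = 1501.0 + 519.4 = 2020.4
R = 981.6 / 2020.4 = 0.4858

0.4858


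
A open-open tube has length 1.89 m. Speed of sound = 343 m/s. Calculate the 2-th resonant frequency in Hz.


Given values:
  Tube type: open-open, L = 1.89 m, c = 343 m/s, n = 2
Formula: f_n = n * c / (2 * L)
Compute 2 * L = 2 * 1.89 = 3.78
f = 2 * 343 / 3.78
f = 181.48

181.48 Hz


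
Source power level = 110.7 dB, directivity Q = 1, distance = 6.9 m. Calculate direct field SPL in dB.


Given values:
  Lw = 110.7 dB, Q = 1, r = 6.9 m
Formula: SPL = Lw + 10 * log10(Q / (4 * pi * r^2))
Compute 4 * pi * r^2 = 4 * pi * 6.9^2 = 598.2849
Compute Q / denom = 1 / 598.2849 = 0.00167144
Compute 10 * log10(0.00167144) = -27.7691
SPL = 110.7 + (-27.7691) = 82.93

82.93 dB


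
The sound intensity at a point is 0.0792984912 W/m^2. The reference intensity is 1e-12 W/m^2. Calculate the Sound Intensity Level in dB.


Given values:
  I = 0.0792984912 W/m^2
  I_ref = 1e-12 W/m^2
Formula: SIL = 10 * log10(I / I_ref)
Compute ratio: I / I_ref = 79298491200
Compute log10: log10(79298491200) = 10.899265
Multiply: SIL = 10 * 10.899265 = 108.99

108.99 dB


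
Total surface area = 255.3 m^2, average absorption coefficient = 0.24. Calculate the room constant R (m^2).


Given values:
  S = 255.3 m^2, alpha = 0.24
Formula: R = S * alpha / (1 - alpha)
Numerator: 255.3 * 0.24 = 61.272
Denominator: 1 - 0.24 = 0.76
R = 61.272 / 0.76 = 80.62

80.62 m^2


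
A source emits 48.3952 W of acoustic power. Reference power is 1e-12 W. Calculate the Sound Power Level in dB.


Given values:
  W = 48.3952 W
  W_ref = 1e-12 W
Formula: SWL = 10 * log10(W / W_ref)
Compute ratio: W / W_ref = 48395200000000
Compute log10: log10(48395200000000) = 13.684802
Multiply: SWL = 10 * 13.684802 = 136.85

136.85 dB


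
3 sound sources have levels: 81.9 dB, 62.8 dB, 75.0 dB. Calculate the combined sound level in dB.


Formula: L_total = 10 * log10( sum(10^(Li/10)) )
  Source 1: 10^(81.9/10) = 154881661.8912
  Source 2: 10^(62.8/10) = 1905460.718
  Source 3: 10^(75.0/10) = 31622776.6017
Sum of linear values = 188409899.2109
L_total = 10 * log10(188409899.2109) = 82.75

82.75 dB


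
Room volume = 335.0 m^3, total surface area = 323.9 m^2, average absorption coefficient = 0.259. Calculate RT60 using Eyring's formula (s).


Given values:
  V = 335.0 m^3, S = 323.9 m^2, alpha = 0.259
Formula: RT60 = 0.161 * V / (-S * ln(1 - alpha))
Compute ln(1 - 0.259) = ln(0.741) = -0.299755
Denominator: -323.9 * -0.299755 = 97.0906
Numerator: 0.161 * 335.0 = 53.935
RT60 = 53.935 / 97.0906 = 0.556

0.556 s


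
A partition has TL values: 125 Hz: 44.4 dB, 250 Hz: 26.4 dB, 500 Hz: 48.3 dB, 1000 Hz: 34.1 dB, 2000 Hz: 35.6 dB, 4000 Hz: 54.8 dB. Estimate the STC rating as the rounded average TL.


Given TL values at each frequency:
  125 Hz: 44.4 dB
  250 Hz: 26.4 dB
  500 Hz: 48.3 dB
  1000 Hz: 34.1 dB
  2000 Hz: 35.6 dB
  4000 Hz: 54.8 dB
Formula: STC ~ round(average of TL values)
Sum = 44.4 + 26.4 + 48.3 + 34.1 + 35.6 + 54.8 = 243.6
Average = 243.6 / 6 = 40.6
Rounded: 41

41


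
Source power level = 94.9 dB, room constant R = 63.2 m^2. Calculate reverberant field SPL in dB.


Given values:
  Lw = 94.9 dB, R = 63.2 m^2
Formula: SPL = Lw + 10 * log10(4 / R)
Compute 4 / R = 4 / 63.2 = 0.063291
Compute 10 * log10(0.063291) = -11.9866
SPL = 94.9 + (-11.9866) = 82.91

82.91 dB


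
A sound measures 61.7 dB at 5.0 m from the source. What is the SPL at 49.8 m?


Given values:
  SPL1 = 61.7 dB, r1 = 5.0 m, r2 = 49.8 m
Formula: SPL2 = SPL1 - 20 * log10(r2 / r1)
Compute ratio: r2 / r1 = 49.8 / 5.0 = 9.96
Compute log10: log10(9.96) = 0.998259
Compute drop: 20 * 0.998259 = 19.9652
SPL2 = 61.7 - 19.9652 = 41.73

41.73 dB


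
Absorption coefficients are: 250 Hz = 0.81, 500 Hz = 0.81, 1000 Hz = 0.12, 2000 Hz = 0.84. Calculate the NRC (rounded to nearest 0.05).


Given values:
  a_250 = 0.81, a_500 = 0.81
  a_1000 = 0.12, a_2000 = 0.84
Formula: NRC = (a250 + a500 + a1000 + a2000) / 4
Sum = 0.81 + 0.81 + 0.12 + 0.84 = 2.58
NRC = 2.58 / 4 = 0.645
Rounded to nearest 0.05: 0.65

0.65


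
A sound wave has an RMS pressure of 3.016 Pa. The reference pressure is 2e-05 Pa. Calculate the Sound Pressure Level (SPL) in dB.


Given values:
  p = 3.016 Pa
  p_ref = 2e-05 Pa
Formula: SPL = 20 * log10(p / p_ref)
Compute ratio: p / p_ref = 3.016 / 2e-05 = 150800
Compute log10: log10(150800) = 5.178401
Multiply: SPL = 20 * 5.178401 = 103.57

103.57 dB


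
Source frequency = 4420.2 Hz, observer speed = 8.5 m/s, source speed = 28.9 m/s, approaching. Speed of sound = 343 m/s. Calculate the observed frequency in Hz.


Given values:
  f_s = 4420.2 Hz, v_o = 8.5 m/s, v_s = 28.9 m/s
  Direction: approaching
Formula: f_o = f_s * (c + v_o) / (c - v_s)
Numerator: c + v_o = 343 + 8.5 = 351.5
Denominator: c - v_s = 343 - 28.9 = 314.1
f_o = 4420.2 * 351.5 / 314.1 = 4946.51

4946.51 Hz


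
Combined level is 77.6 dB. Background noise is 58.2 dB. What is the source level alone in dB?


Given values:
  L_total = 77.6 dB, L_bg = 58.2 dB
Formula: L_source = 10 * log10(10^(L_total/10) - 10^(L_bg/10))
Convert to linear:
  10^(77.6/10) = 57543993.7337
  10^(58.2/10) = 660693.448
Difference: 57543993.7337 - 660693.448 = 56883300.2857
L_source = 10 * log10(56883300.2857) = 77.55

77.55 dB


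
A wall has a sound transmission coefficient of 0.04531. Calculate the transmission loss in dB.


Given values:
  tau = 0.04531
Formula: TL = 10 * log10(1 / tau)
Compute 1 / tau = 1 / 0.04531 = 22.0702
Compute log10(22.0702) = 1.343806
TL = 10 * 1.343806 = 13.44

13.44 dB


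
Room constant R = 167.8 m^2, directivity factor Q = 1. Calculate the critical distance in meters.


Given values:
  R = 167.8 m^2, Q = 1
Formula: d_c = 0.141 * sqrt(Q * R)
Compute Q * R = 1 * 167.8 = 167.8
Compute sqrt(167.8) = 12.9538
d_c = 0.141 * 12.9538 = 1.826

1.826 m


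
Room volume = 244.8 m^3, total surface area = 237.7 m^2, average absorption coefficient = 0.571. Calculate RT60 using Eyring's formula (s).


Given values:
  V = 244.8 m^3, S = 237.7 m^2, alpha = 0.571
Formula: RT60 = 0.161 * V / (-S * ln(1 - alpha))
Compute ln(1 - 0.571) = ln(0.429) = -0.846298
Denominator: -237.7 * -0.846298 = 201.165
Numerator: 0.161 * 244.8 = 39.4128
RT60 = 39.4128 / 201.165 = 0.196

0.196 s


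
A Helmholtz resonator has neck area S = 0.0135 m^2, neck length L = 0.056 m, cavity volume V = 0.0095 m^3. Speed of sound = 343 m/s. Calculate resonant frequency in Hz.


Given values:
  S = 0.0135 m^2, L = 0.056 m, V = 0.0095 m^3, c = 343 m/s
Formula: f = (c / (2*pi)) * sqrt(S / (V * L))
Compute V * L = 0.0095 * 0.056 = 0.000532
Compute S / (V * L) = 0.0135 / 0.000532 = 25.3759
Compute sqrt(25.3759) = 5.03745
Compute c / (2*pi) = 343 / 6.283185 = 54.590148
f = 54.590148 * 5.03745 = 275.0

275.0 Hz


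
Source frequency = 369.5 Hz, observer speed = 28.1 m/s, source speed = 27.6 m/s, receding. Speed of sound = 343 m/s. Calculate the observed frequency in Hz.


Given values:
  f_s = 369.5 Hz, v_o = 28.1 m/s, v_s = 27.6 m/s
  Direction: receding
Formula: f_o = f_s * (c - v_o) / (c + v_s)
Numerator: c - v_o = 343 - 28.1 = 314.9
Denominator: c + v_s = 343 + 27.6 = 370.6
f_o = 369.5 * 314.9 / 370.6 = 313.97

313.97 Hz


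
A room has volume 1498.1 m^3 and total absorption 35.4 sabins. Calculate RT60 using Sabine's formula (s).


Given values:
  V = 1498.1 m^3
  A = 35.4 sabins
Formula: RT60 = 0.161 * V / A
Numerator: 0.161 * 1498.1 = 241.1941
RT60 = 241.1941 / 35.4 = 6.813

6.813 s


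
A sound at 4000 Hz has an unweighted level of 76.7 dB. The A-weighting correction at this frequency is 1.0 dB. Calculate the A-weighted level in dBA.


Given values:
  SPL = 76.7 dB
  A-weighting at 4000 Hz = 1.0 dB
Formula: L_A = SPL + A_weight
L_A = 76.7 + (1.0)
L_A = 77.7

77.7 dBA


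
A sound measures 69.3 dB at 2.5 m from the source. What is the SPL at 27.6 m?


Given values:
  SPL1 = 69.3 dB, r1 = 2.5 m, r2 = 27.6 m
Formula: SPL2 = SPL1 - 20 * log10(r2 / r1)
Compute ratio: r2 / r1 = 27.6 / 2.5 = 11.04
Compute log10: log10(11.04) = 1.042969
Compute drop: 20 * 1.042969 = 20.8594
SPL2 = 69.3 - 20.8594 = 48.44

48.44 dB


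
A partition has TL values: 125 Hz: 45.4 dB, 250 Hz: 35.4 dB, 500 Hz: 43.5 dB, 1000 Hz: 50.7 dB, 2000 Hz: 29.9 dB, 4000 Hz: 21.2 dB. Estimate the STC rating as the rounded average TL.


Given TL values at each frequency:
  125 Hz: 45.4 dB
  250 Hz: 35.4 dB
  500 Hz: 43.5 dB
  1000 Hz: 50.7 dB
  2000 Hz: 29.9 dB
  4000 Hz: 21.2 dB
Formula: STC ~ round(average of TL values)
Sum = 45.4 + 35.4 + 43.5 + 50.7 + 29.9 + 21.2 = 226.1
Average = 226.1 / 6 = 37.68
Rounded: 38

38


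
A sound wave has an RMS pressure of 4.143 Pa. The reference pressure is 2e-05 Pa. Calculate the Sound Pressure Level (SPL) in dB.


Given values:
  p = 4.143 Pa
  p_ref = 2e-05 Pa
Formula: SPL = 20 * log10(p / p_ref)
Compute ratio: p / p_ref = 4.143 / 2e-05 = 207150
Compute log10: log10(207150) = 5.316285
Multiply: SPL = 20 * 5.316285 = 106.33

106.33 dB


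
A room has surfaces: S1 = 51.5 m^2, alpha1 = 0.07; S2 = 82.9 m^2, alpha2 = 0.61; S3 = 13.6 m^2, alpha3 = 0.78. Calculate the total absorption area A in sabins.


Given surfaces:
  Surface 1: 51.5 * 0.07 = 3.605
  Surface 2: 82.9 * 0.61 = 50.569
  Surface 3: 13.6 * 0.78 = 10.608
Formula: A = sum(Si * alpha_i)
A = 3.605 + 50.569 + 10.608
A = 64.78

64.78 sabins


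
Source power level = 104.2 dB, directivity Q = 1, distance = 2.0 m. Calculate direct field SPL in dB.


Given values:
  Lw = 104.2 dB, Q = 1, r = 2.0 m
Formula: SPL = Lw + 10 * log10(Q / (4 * pi * r^2))
Compute 4 * pi * r^2 = 4 * pi * 2.0^2 = 50.2655
Compute Q / denom = 1 / 50.2655 = 0.01989436
Compute 10 * log10(0.01989436) = -17.0127
SPL = 104.2 + (-17.0127) = 87.19

87.19 dB


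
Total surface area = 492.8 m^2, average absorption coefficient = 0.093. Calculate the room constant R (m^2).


Given values:
  S = 492.8 m^2, alpha = 0.093
Formula: R = S * alpha / (1 - alpha)
Numerator: 492.8 * 0.093 = 45.8304
Denominator: 1 - 0.093 = 0.907
R = 45.8304 / 0.907 = 50.53

50.53 m^2


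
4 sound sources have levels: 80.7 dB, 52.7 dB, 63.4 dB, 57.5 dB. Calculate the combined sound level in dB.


Formula: L_total = 10 * log10( sum(10^(Li/10)) )
  Source 1: 10^(80.7/10) = 117489755.494
  Source 2: 10^(52.7/10) = 186208.7137
  Source 3: 10^(63.4/10) = 2187761.6239
  Source 4: 10^(57.5/10) = 562341.3252
Sum of linear values = 120426067.1568
L_total = 10 * log10(120426067.1568) = 80.81

80.81 dB


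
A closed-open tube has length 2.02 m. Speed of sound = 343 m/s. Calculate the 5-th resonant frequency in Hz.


Given values:
  Tube type: closed-open, L = 2.02 m, c = 343 m/s, n = 5
Formula: f_n = (2n - 1) * c / (4 * L)
Compute 2n - 1 = 2*5 - 1 = 9
Compute 4 * L = 4 * 2.02 = 8.08
f = 9 * 343 / 8.08
f = 382.05

382.05 Hz


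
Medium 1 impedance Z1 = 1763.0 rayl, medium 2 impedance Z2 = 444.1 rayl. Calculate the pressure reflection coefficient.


Given values:
  Z1 = 1763.0 rayl, Z2 = 444.1 rayl
Formula: R = (Z2 - Z1) / (Z2 + Z1)
Numerator: Z2 - Z1 = 444.1 - 1763.0 = -1318.9
Denominator: Z2 + Z1 = 444.1 + 1763.0 = 2207.1
R = -1318.9 / 2207.1 = -0.5976

-0.5976


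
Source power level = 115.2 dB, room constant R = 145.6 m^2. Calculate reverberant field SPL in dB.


Given values:
  Lw = 115.2 dB, R = 145.6 m^2
Formula: SPL = Lw + 10 * log10(4 / R)
Compute 4 / R = 4 / 145.6 = 0.027473
Compute 10 * log10(0.027473) = -15.6109
SPL = 115.2 + (-15.6109) = 99.59

99.59 dB


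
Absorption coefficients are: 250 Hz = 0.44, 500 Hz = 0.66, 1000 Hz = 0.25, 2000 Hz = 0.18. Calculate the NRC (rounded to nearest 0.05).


Given values:
  a_250 = 0.44, a_500 = 0.66
  a_1000 = 0.25, a_2000 = 0.18
Formula: NRC = (a250 + a500 + a1000 + a2000) / 4
Sum = 0.44 + 0.66 + 0.25 + 0.18 = 1.53
NRC = 1.53 / 4 = 0.3825
Rounded to nearest 0.05: 0.4

0.4


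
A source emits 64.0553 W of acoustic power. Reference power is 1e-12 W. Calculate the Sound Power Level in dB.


Given values:
  W = 64.0553 W
  W_ref = 1e-12 W
Formula: SWL = 10 * log10(W / W_ref)
Compute ratio: W / W_ref = 64055300000000
Compute log10: log10(64055300000000) = 13.806555
Multiply: SWL = 10 * 13.806555 = 138.07

138.07 dB


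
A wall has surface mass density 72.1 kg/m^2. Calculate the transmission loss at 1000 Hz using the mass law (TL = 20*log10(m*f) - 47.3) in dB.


Given values:
  m = 72.1 kg/m^2, f = 1000 Hz
Formula: TL = 20 * log10(m * f) - 47.3
Compute m * f = 72.1 * 1000 = 72100.0
Compute log10(72100.0) = 4.857935
Compute 20 * 4.857935 = 97.1587
TL = 97.1587 - 47.3 = 49.86

49.86 dB


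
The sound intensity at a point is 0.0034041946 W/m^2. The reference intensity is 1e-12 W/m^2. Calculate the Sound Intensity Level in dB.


Given values:
  I = 0.0034041946 W/m^2
  I_ref = 1e-12 W/m^2
Formula: SIL = 10 * log10(I / I_ref)
Compute ratio: I / I_ref = 3404194600
Compute log10: log10(3404194600) = 9.532014
Multiply: SIL = 10 * 9.532014 = 95.32

95.32 dB


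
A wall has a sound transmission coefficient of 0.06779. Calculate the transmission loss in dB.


Given values:
  tau = 0.06779
Formula: TL = 10 * log10(1 / tau)
Compute 1 / tau = 1 / 0.06779 = 14.7514
Compute log10(14.7514) = 1.168833
TL = 10 * 1.168833 = 11.69

11.69 dB


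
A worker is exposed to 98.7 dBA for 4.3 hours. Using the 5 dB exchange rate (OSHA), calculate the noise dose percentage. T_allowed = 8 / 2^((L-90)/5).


Given values:
  L = 98.7 dBA, T = 4.3 hours
Formula: T_allowed = 8 / 2^((L - 90) / 5)
Compute exponent: (98.7 - 90) / 5 = 1.74
Compute 2^(1.74) = 3.340352
T_allowed = 8 / 3.340352 = 2.394957 hours
Dose = (T / T_allowed) * 100
Dose = (4.3 / 2.394957) * 100 = 179.54

179.54 %


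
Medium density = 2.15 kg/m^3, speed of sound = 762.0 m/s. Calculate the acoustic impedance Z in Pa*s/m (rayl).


Given values:
  rho = 2.15 kg/m^3
  c = 762.0 m/s
Formula: Z = rho * c
Z = 2.15 * 762.0
Z = 1638.3

1638.3 rayl


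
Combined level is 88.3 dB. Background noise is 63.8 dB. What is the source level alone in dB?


Given values:
  L_total = 88.3 dB, L_bg = 63.8 dB
Formula: L_source = 10 * log10(10^(L_total/10) - 10^(L_bg/10))
Convert to linear:
  10^(88.3/10) = 676082975.392
  10^(63.8/10) = 2398832.919
Difference: 676082975.392 - 2398832.919 = 673684142.473
L_source = 10 * log10(673684142.473) = 88.28

88.28 dB


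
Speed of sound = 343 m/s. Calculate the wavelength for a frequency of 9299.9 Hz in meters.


Given values:
  c = 343 m/s, f = 9299.9 Hz
Formula: lambda = c / f
lambda = 343 / 9299.9
lambda = 0.0369

0.0369 m


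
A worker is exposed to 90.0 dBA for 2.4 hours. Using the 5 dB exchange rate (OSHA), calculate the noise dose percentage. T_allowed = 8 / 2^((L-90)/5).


Given values:
  L = 90.0 dBA, T = 2.4 hours
Formula: T_allowed = 8 / 2^((L - 90) / 5)
Compute exponent: (90.0 - 90) / 5 = 0.0
Compute 2^(0.0) = 1.0
T_allowed = 8 / 1.0 = 8.0 hours
Dose = (T / T_allowed) * 100
Dose = (2.4 / 8.0) * 100 = 30.0

30.0 %


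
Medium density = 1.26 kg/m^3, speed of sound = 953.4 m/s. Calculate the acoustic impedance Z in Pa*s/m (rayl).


Given values:
  rho = 1.26 kg/m^3
  c = 953.4 m/s
Formula: Z = rho * c
Z = 1.26 * 953.4
Z = 1201.28

1201.28 rayl


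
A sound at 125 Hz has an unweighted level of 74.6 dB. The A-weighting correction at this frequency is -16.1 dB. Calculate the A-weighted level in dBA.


Given values:
  SPL = 74.6 dB
  A-weighting at 125 Hz = -16.1 dB
Formula: L_A = SPL + A_weight
L_A = 74.6 + (-16.1)
L_A = 58.5

58.5 dBA


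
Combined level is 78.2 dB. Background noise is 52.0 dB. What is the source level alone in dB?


Given values:
  L_total = 78.2 dB, L_bg = 52.0 dB
Formula: L_source = 10 * log10(10^(L_total/10) - 10^(L_bg/10))
Convert to linear:
  10^(78.2/10) = 66069344.8008
  10^(52.0/10) = 158489.3192
Difference: 66069344.8008 - 158489.3192 = 65910855.4816
L_source = 10 * log10(65910855.4816) = 78.19

78.19 dB


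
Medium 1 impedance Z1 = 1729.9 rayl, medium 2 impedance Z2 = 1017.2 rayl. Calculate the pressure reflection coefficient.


Given values:
  Z1 = 1729.9 rayl, Z2 = 1017.2 rayl
Formula: R = (Z2 - Z1) / (Z2 + Z1)
Numerator: Z2 - Z1 = 1017.2 - 1729.9 = -712.7
Denominator: Z2 + Z1 = 1017.2 + 1729.9 = 2747.1
R = -712.7 / 2747.1 = -0.2594

-0.2594


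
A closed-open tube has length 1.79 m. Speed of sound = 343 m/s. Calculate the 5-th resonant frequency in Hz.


Given values:
  Tube type: closed-open, L = 1.79 m, c = 343 m/s, n = 5
Formula: f_n = (2n - 1) * c / (4 * L)
Compute 2n - 1 = 2*5 - 1 = 9
Compute 4 * L = 4 * 1.79 = 7.16
f = 9 * 343 / 7.16
f = 431.15

431.15 Hz


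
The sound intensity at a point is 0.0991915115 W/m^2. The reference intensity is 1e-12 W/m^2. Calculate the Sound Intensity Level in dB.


Given values:
  I = 0.0991915115 W/m^2
  I_ref = 1e-12 W/m^2
Formula: SIL = 10 * log10(I / I_ref)
Compute ratio: I / I_ref = 99191511500
Compute log10: log10(99191511500) = 10.996475
Multiply: SIL = 10 * 10.996475 = 109.96

109.96 dB


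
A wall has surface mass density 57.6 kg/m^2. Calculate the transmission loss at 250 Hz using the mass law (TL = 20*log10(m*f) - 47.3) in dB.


Given values:
  m = 57.6 kg/m^2, f = 250 Hz
Formula: TL = 20 * log10(m * f) - 47.3
Compute m * f = 57.6 * 250 = 14400.0
Compute log10(14400.0) = 4.158362
Compute 20 * 4.158362 = 83.1672
TL = 83.1672 - 47.3 = 35.87

35.87 dB


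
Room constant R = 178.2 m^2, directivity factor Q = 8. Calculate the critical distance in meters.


Given values:
  R = 178.2 m^2, Q = 8
Formula: d_c = 0.141 * sqrt(Q * R)
Compute Q * R = 8 * 178.2 = 1425.6
Compute sqrt(1425.6) = 37.7571
d_c = 0.141 * 37.7571 = 5.324

5.324 m


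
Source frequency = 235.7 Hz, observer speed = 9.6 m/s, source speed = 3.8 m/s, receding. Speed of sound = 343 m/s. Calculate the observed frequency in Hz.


Given values:
  f_s = 235.7 Hz, v_o = 9.6 m/s, v_s = 3.8 m/s
  Direction: receding
Formula: f_o = f_s * (c - v_o) / (c + v_s)
Numerator: c - v_o = 343 - 9.6 = 333.4
Denominator: c + v_s = 343 + 3.8 = 346.8
f_o = 235.7 * 333.4 / 346.8 = 226.59

226.59 Hz


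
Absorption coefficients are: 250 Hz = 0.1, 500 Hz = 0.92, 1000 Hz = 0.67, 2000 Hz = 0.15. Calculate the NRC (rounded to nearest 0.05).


Given values:
  a_250 = 0.1, a_500 = 0.92
  a_1000 = 0.67, a_2000 = 0.15
Formula: NRC = (a250 + a500 + a1000 + a2000) / 4
Sum = 0.1 + 0.92 + 0.67 + 0.15 = 1.84
NRC = 1.84 / 4 = 0.46
Rounded to nearest 0.05: 0.45

0.45


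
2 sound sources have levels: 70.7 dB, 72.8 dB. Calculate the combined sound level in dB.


Formula: L_total = 10 * log10( sum(10^(Li/10)) )
  Source 1: 10^(70.7/10) = 11748975.5494
  Source 2: 10^(72.8/10) = 19054607.1796
Sum of linear values = 30803582.729
L_total = 10 * log10(30803582.729) = 74.89

74.89 dB


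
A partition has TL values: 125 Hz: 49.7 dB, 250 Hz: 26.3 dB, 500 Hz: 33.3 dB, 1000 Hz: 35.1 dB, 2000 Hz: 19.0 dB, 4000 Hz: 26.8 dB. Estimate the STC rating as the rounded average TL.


Given TL values at each frequency:
  125 Hz: 49.7 dB
  250 Hz: 26.3 dB
  500 Hz: 33.3 dB
  1000 Hz: 35.1 dB
  2000 Hz: 19.0 dB
  4000 Hz: 26.8 dB
Formula: STC ~ round(average of TL values)
Sum = 49.7 + 26.3 + 33.3 + 35.1 + 19.0 + 26.8 = 190.2
Average = 190.2 / 6 = 31.7
Rounded: 32

32


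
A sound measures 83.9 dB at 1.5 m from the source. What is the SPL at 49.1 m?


Given values:
  SPL1 = 83.9 dB, r1 = 1.5 m, r2 = 49.1 m
Formula: SPL2 = SPL1 - 20 * log10(r2 / r1)
Compute ratio: r2 / r1 = 49.1 / 1.5 = 32.7333
Compute log10: log10(32.7333) = 1.51499
Compute drop: 20 * 1.51499 = 30.2998
SPL2 = 83.9 - 30.2998 = 53.6

53.6 dB


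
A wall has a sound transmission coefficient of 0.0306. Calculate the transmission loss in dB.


Given values:
  tau = 0.0306
Formula: TL = 10 * log10(1 / tau)
Compute 1 / tau = 1 / 0.0306 = 32.6797
Compute log10(32.6797) = 1.514278
TL = 10 * 1.514278 = 15.14

15.14 dB


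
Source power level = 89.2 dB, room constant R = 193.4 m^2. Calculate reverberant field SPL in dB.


Given values:
  Lw = 89.2 dB, R = 193.4 m^2
Formula: SPL = Lw + 10 * log10(4 / R)
Compute 4 / R = 4 / 193.4 = 0.020683
Compute 10 * log10(0.020683) = -16.8439
SPL = 89.2 + (-16.8439) = 72.36

72.36 dB


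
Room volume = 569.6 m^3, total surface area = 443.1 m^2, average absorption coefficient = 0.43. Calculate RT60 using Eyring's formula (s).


Given values:
  V = 569.6 m^3, S = 443.1 m^2, alpha = 0.43
Formula: RT60 = 0.161 * V / (-S * ln(1 - alpha))
Compute ln(1 - 0.43) = ln(0.57) = -0.562119
Denominator: -443.1 * -0.562119 = 249.0749
Numerator: 0.161 * 569.6 = 91.7056
RT60 = 91.7056 / 249.0749 = 0.368

0.368 s


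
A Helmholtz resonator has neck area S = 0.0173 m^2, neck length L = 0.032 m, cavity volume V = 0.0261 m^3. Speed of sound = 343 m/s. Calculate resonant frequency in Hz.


Given values:
  S = 0.0173 m^2, L = 0.032 m, V = 0.0261 m^3, c = 343 m/s
Formula: f = (c / (2*pi)) * sqrt(S / (V * L))
Compute V * L = 0.0261 * 0.032 = 0.0008352
Compute S / (V * L) = 0.0173 / 0.0008352 = 20.7136
Compute sqrt(20.7136) = 4.55122
Compute c / (2*pi) = 343 / 6.283185 = 54.590148
f = 54.590148 * 4.55122 = 248.45

248.45 Hz


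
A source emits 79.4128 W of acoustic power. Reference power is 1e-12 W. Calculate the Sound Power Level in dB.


Given values:
  W = 79.4128 W
  W_ref = 1e-12 W
Formula: SWL = 10 * log10(W / W_ref)
Compute ratio: W / W_ref = 79412800000000
Compute log10: log10(79412800000000) = 13.899891
Multiply: SWL = 10 * 13.899891 = 139.0

139.0 dB


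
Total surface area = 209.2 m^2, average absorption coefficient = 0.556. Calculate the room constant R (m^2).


Given values:
  S = 209.2 m^2, alpha = 0.556
Formula: R = S * alpha / (1 - alpha)
Numerator: 209.2 * 0.556 = 116.3152
Denominator: 1 - 0.556 = 0.444
R = 116.3152 / 0.444 = 261.97

261.97 m^2


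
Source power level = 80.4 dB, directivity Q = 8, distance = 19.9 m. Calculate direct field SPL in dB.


Given values:
  Lw = 80.4 dB, Q = 8, r = 19.9 m
Formula: SPL = Lw + 10 * log10(Q / (4 * pi * r^2))
Compute 4 * pi * r^2 = 4 * pi * 19.9^2 = 4976.4084
Compute Q / denom = 8 / 4976.4084 = 0.00160759
Compute 10 * log10(0.00160759) = -27.9382
SPL = 80.4 + (-27.9382) = 52.46

52.46 dB


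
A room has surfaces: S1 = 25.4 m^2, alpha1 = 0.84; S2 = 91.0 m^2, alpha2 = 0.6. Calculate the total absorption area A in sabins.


Given surfaces:
  Surface 1: 25.4 * 0.84 = 21.336
  Surface 2: 91.0 * 0.6 = 54.6
Formula: A = sum(Si * alpha_i)
A = 21.336 + 54.6
A = 75.94

75.94 sabins


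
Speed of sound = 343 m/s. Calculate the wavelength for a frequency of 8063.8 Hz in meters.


Given values:
  c = 343 m/s, f = 8063.8 Hz
Formula: lambda = c / f
lambda = 343 / 8063.8
lambda = 0.0425

0.0425 m


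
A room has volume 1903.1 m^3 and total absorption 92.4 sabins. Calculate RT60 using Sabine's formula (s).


Given values:
  V = 1903.1 m^3
  A = 92.4 sabins
Formula: RT60 = 0.161 * V / A
Numerator: 0.161 * 1903.1 = 306.3991
RT60 = 306.3991 / 92.4 = 3.316

3.316 s


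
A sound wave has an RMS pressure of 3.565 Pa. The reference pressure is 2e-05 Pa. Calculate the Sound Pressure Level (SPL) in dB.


Given values:
  p = 3.565 Pa
  p_ref = 2e-05 Pa
Formula: SPL = 20 * log10(p / p_ref)
Compute ratio: p / p_ref = 3.565 / 2e-05 = 178250
Compute log10: log10(178250) = 5.25103
Multiply: SPL = 20 * 5.25103 = 105.02

105.02 dB


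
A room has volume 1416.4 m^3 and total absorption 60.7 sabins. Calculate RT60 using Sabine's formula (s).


Given values:
  V = 1416.4 m^3
  A = 60.7 sabins
Formula: RT60 = 0.161 * V / A
Numerator: 0.161 * 1416.4 = 228.0404
RT60 = 228.0404 / 60.7 = 3.757

3.757 s


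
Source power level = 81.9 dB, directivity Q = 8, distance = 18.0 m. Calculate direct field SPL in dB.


Given values:
  Lw = 81.9 dB, Q = 8, r = 18.0 m
Formula: SPL = Lw + 10 * log10(Q / (4 * pi * r^2))
Compute 4 * pi * r^2 = 4 * pi * 18.0^2 = 4071.5041
Compute Q / denom = 8 / 4071.5041 = 0.00196488
Compute 10 * log10(0.00196488) = -27.0666
SPL = 81.9 + (-27.0666) = 54.83

54.83 dB


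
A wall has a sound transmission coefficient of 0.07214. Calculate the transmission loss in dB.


Given values:
  tau = 0.07214
Formula: TL = 10 * log10(1 / tau)
Compute 1 / tau = 1 / 0.07214 = 13.8619
Compute log10(13.8619) = 1.141823
TL = 10 * 1.141823 = 11.42

11.42 dB


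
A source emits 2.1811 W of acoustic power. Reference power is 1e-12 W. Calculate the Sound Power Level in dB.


Given values:
  W = 2.1811 W
  W_ref = 1e-12 W
Formula: SWL = 10 * log10(W / W_ref)
Compute ratio: W / W_ref = 2181100000000
Compute log10: log10(2181100000000) = 12.338676
Multiply: SWL = 10 * 12.338676 = 123.39

123.39 dB


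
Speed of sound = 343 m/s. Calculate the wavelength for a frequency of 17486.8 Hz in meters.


Given values:
  c = 343 m/s, f = 17486.8 Hz
Formula: lambda = c / f
lambda = 343 / 17486.8
lambda = 0.0196

0.0196 m


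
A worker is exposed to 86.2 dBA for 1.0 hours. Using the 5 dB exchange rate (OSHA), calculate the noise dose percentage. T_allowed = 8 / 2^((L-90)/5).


Given values:
  L = 86.2 dBA, T = 1.0 hours
Formula: T_allowed = 8 / 2^((L - 90) / 5)
Compute exponent: (86.2 - 90) / 5 = -0.76
Compute 2^(-0.76) = 0.590496
T_allowed = 8 / 0.590496 = 13.547933 hours
Dose = (T / T_allowed) * 100
Dose = (1.0 / 13.547933) * 100 = 7.38

7.38 %


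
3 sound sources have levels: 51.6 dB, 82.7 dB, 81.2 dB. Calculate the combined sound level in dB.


Formula: L_total = 10 * log10( sum(10^(Li/10)) )
  Source 1: 10^(51.6/10) = 144543.9771
  Source 2: 10^(82.7/10) = 186208713.6663
  Source 3: 10^(81.2/10) = 131825673.8556
Sum of linear values = 318178931.499
L_total = 10 * log10(318178931.499) = 85.03

85.03 dB


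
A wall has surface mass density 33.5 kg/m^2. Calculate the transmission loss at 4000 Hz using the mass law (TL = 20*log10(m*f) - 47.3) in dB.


Given values:
  m = 33.5 kg/m^2, f = 4000 Hz
Formula: TL = 20 * log10(m * f) - 47.3
Compute m * f = 33.5 * 4000 = 134000.0
Compute log10(134000.0) = 5.127105
Compute 20 * 5.127105 = 102.5421
TL = 102.5421 - 47.3 = 55.24

55.24 dB


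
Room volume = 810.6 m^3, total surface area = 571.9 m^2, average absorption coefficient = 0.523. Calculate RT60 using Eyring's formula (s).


Given values:
  V = 810.6 m^3, S = 571.9 m^2, alpha = 0.523
Formula: RT60 = 0.161 * V / (-S * ln(1 - alpha))
Compute ln(1 - 0.523) = ln(0.477) = -0.740239
Denominator: -571.9 * -0.740239 = 423.3427
Numerator: 0.161 * 810.6 = 130.5066
RT60 = 130.5066 / 423.3427 = 0.308

0.308 s


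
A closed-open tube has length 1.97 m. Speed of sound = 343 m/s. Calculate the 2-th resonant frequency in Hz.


Given values:
  Tube type: closed-open, L = 1.97 m, c = 343 m/s, n = 2
Formula: f_n = (2n - 1) * c / (4 * L)
Compute 2n - 1 = 2*2 - 1 = 3
Compute 4 * L = 4 * 1.97 = 7.88
f = 3 * 343 / 7.88
f = 130.58

130.58 Hz


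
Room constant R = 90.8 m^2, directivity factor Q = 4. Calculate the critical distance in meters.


Given values:
  R = 90.8 m^2, Q = 4
Formula: d_c = 0.141 * sqrt(Q * R)
Compute Q * R = 4 * 90.8 = 363.2
Compute sqrt(363.2) = 19.0578
d_c = 0.141 * 19.0578 = 2.687

2.687 m


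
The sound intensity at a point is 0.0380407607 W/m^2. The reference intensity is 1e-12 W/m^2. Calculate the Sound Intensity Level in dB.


Given values:
  I = 0.0380407607 W/m^2
  I_ref = 1e-12 W/m^2
Formula: SIL = 10 * log10(I / I_ref)
Compute ratio: I / I_ref = 38040760700
Compute log10: log10(38040760700) = 10.580249
Multiply: SIL = 10 * 10.580249 = 105.8

105.8 dB


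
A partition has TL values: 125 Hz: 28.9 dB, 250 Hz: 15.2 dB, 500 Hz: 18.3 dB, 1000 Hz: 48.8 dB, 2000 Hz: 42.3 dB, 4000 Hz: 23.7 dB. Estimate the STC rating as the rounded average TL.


Given TL values at each frequency:
  125 Hz: 28.9 dB
  250 Hz: 15.2 dB
  500 Hz: 18.3 dB
  1000 Hz: 48.8 dB
  2000 Hz: 42.3 dB
  4000 Hz: 23.7 dB
Formula: STC ~ round(average of TL values)
Sum = 28.9 + 15.2 + 18.3 + 48.8 + 42.3 + 23.7 = 177.2
Average = 177.2 / 6 = 29.53
Rounded: 30

30


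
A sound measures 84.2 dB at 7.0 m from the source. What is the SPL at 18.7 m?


Given values:
  SPL1 = 84.2 dB, r1 = 7.0 m, r2 = 18.7 m
Formula: SPL2 = SPL1 - 20 * log10(r2 / r1)
Compute ratio: r2 / r1 = 18.7 / 7.0 = 2.6714
Compute log10: log10(2.6714) = 0.426739
Compute drop: 20 * 0.426739 = 8.5348
SPL2 = 84.2 - 8.5348 = 75.67

75.67 dB
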